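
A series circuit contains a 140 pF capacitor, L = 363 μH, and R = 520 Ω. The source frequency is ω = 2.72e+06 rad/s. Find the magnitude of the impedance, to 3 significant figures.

X_L = ωL = 987 Ω
X_C = 1/(ωC) = 2630 Ω
Net reactance X = X_L − X_C = -1640 Ω
Z = 520 − j1640 Ω
|Z| = √(520² + 1640²) = 1720 Ω

1720 Ω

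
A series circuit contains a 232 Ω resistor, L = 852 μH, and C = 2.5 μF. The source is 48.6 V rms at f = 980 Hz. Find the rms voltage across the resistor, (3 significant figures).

47.1 V

ω = 2πf = 6158 rad/s
X_L = ωL = 5.25 Ω
X_C = 1/(ωC) = 65.0 Ω
Net reactance X = X_L − X_C = -59.7 Ω
Z = 232 − j59.7 Ω
|Z| = √(232² + 59.7²) = 240 Ω
I = V/|Z| = 203 mA
V_R = I·|Z_R| = 0.203 × 232 = 47.1 V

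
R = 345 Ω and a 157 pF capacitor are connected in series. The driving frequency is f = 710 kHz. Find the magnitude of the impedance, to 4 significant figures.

ω = 2πf = 4.461e+06 rad/s
X_C = 1/(ωC) = 1428 Ω
Z = 345.0 − j1428 Ω
|Z| = √(345.0² + 1428²) = 1469 Ω

1469 Ω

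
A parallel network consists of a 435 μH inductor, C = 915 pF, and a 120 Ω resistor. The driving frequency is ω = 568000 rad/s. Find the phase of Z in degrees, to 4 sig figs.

X_L = ωL = 247.1 Ω
X_C = 1/(ωC) = 1924 Ω
Parallel: admittances add. Y = 1/R + 1/(jωL) + jωC
Y = (0.008333 − j0.003528) S
|Y| = 0.009049 S → |Z| = 1/|Y| = 110.5 Ω, ∠Z = −∠Y = 22.94°

22.94°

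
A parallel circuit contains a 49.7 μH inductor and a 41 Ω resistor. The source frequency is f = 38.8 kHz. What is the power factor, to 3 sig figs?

0.283

ω = 2πf = 243800 rad/s
X_L = ωL = 12.1 Ω
Parallel: admittances add. Y = 1/R + 1/(jωL)
Y = (0.0244 − j0.0825) S
|Y| = 0.0861 S → |Z| = 1/|Y| = 11.6 Ω, ∠Z = −∠Y = 73.5°
cos φ = cos(73.5°) = 0.283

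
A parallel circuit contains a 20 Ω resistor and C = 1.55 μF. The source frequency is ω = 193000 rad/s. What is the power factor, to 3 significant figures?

X_C = 1/(ωC) = 3.34 Ω
Parallel: admittances add. Y = 1/R + jωC
Y = (0.0500 + j0.299) S
|Y| = 0.303 S → |Z| = 1/|Y| = 3.30 Ω, ∠Z = −∠Y = -80.5°
cos φ = cos(-80.5°) = 0.165

0.165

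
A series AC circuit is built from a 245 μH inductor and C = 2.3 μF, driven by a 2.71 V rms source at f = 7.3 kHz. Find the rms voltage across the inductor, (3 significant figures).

ω = 2πf = 45870 rad/s
X_L = ωL = 11.2 Ω
X_C = 1/(ωC) = 9.48 Ω
Net reactance X = X_L − X_C = 1.76 Ω
Z = j1.76 Ω
|Z| = √(0² + 1.76²) = 1.76 Ω
I = V/|Z| = 1.54 A
V_L = I·|Z_L| = 1.54 × 11.2 = 17.3 V

17.3 V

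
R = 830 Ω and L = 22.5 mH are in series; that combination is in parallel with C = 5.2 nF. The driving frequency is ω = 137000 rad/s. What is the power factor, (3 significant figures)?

X_L = ωL = 3080 Ω
X_C = 1/(ωC) = 1400 Ω
Branch 1 (R+jX_L): Z₁ = 830 + j3080 Ω, |Z₁| = 3190 Ω
Branch 2 (−jX_C): Z₂ = −j1400 Ω
Parallel: Z = Z₁Z₂/(Z₁+Z₂), |Z| = 2390 Ω, ∠Z = -78.8°
cos φ = cos(-78.8°) = 0.195

0.195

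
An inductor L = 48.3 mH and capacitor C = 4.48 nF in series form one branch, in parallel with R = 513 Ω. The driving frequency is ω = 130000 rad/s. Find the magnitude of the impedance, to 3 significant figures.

X_L = ωL = 6280 Ω
X_C = 1/(ωC) = 1720 Ω
Branch 1: Z₁ = R = 513 Ω
Branch 2 (series LC): Z₂ = j(X_L − X_C) = j4560 Ω
Parallel: Z = Z₁Z₂/(Z₁+Z₂), |Z| = 510 Ω, ∠Z = 6.42°

510 Ω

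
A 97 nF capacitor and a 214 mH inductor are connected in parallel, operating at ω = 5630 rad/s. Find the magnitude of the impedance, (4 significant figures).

3522 Ω

X_L = ωL = 1205 Ω
X_C = 1/(ωC) = 1831 Ω
Parallel: admittances add. Y = 1/(jωL) + jωC
Y = (0 − j0.0002839) S
|Y| = 0.0002839 S → |Z| = 1/|Y| = 3522 Ω, ∠Z = −∠Y = 90.00°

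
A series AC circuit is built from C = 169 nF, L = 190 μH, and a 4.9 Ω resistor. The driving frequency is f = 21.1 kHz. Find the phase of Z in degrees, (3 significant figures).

ω = 2πf = 132600 rad/s
X_L = ωL = 25.2 Ω
X_C = 1/(ωC) = 44.6 Ω
Net reactance X = X_L − X_C = -19.4 Ω
Z = 4.90 − j19.4 Ω
|Z| = √(4.90² + 19.4²) = 20.1 Ω
∠Z = arctan(-19.4/4.90) = -75.9°

-75.9°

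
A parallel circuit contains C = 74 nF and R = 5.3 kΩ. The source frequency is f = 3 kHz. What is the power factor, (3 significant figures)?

0.134

ω = 2πf = 18850 rad/s
X_C = 1/(ωC) = 717 Ω
Parallel: admittances add. Y = 1/R + jωC
Y = (0.000189 + j0.00139) S
|Y| = 0.00141 S → |Z| = 1/|Y| = 710 Ω, ∠Z = −∠Y = -82.3°
cos φ = cos(-82.3°) = 0.134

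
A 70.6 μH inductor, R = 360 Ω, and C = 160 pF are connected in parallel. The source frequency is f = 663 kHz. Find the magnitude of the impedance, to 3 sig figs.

ω = 2πf = 4.166e+06 rad/s
X_L = ωL = 294 Ω
X_C = 1/(ωC) = 1500 Ω
Parallel: admittances add. Y = 1/R + 1/(jωL) + jωC
Y = (0.00278 − j0.00273) S
|Y| = 0.00390 S → |Z| = 1/|Y| = 257 Ω, ∠Z = −∠Y = 44.5°

257 Ω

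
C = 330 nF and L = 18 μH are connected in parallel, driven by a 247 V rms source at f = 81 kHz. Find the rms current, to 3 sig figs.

14.5 A

ω = 2πf = 508900 rad/s
X_L = ωL = 9.16 Ω
X_C = 1/(ωC) = 5.95 Ω
Parallel: admittances add. Y = 1/(jωL) + jωC
Y = (0 + j0.0588) S
|Y| = 0.0588 S → |Z| = 1/|Y| = 17.0 Ω, ∠Z = −∠Y = -90.0°
I = V/|Z| = 247/17.0 = 14.5 A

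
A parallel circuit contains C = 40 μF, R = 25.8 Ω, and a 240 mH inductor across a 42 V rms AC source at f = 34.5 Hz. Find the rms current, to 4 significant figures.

ω = 2πf = 216.8 rad/s
X_L = ωL = 52.02 Ω
X_C = 1/(ωC) = 115.3 Ω
Parallel: admittances add. Y = 1/R + 1/(jωL) + jωC
Y = (0.03876 − j0.01055) S
|Y| = 0.04017 S → |Z| = 1/|Y| = 24.89 Ω, ∠Z = −∠Y = 15.23°
I = V/|Z| = 42/24.89 = 1.687 A

1.687 A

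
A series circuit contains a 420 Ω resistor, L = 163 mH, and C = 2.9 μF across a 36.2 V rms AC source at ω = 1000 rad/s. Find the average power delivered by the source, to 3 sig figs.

X_L = ωL = 163 Ω
X_C = 1/(ωC) = 345 Ω
Net reactance X = X_L − X_C = -182 Ω
Z = 420 − j182 Ω
|Z| = √(420² + 182²) = 458 Ω
∠Z = arctan(-182/420) = -23.4°
I = V/|Z| = 79.1 mA
P = VI cos φ = 36.2 × 0.0791 × cos(-23.4°) = 2.63 W

2.63 W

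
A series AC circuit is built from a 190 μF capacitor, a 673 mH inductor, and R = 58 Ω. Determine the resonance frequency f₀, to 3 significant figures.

ω₀ = 1/√(LC) = 1/√(0.673 × 0.00019) = 88.43 rad/s
f₀ = ω₀/(2π) = 14.1 Hz

14.1 Hz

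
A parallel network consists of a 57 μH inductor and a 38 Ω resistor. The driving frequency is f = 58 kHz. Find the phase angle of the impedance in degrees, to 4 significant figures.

61.34°

ω = 2πf = 364400 rad/s
X_L = ωL = 20.77 Ω
Parallel: admittances add. Y = 1/R + 1/(jωL)
Y = (0.02632 − j0.04814) S
|Y| = 0.05486 S → |Z| = 1/|Y| = 18.23 Ω, ∠Z = −∠Y = 61.34°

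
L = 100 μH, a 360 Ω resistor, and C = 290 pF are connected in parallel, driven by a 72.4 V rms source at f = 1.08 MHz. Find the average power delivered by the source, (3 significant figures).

ω = 2πf = 6.786e+06 rad/s
X_L = ωL = 679 Ω
X_C = 1/(ωC) = 508 Ω
Parallel: admittances add. Y = 1/R + 1/(jωL) + jωC
Y = (0.00278 + j0.000494) S
|Y| = 0.00282 S → |Z| = 1/|Y| = 354 Ω, ∠Z = −∠Y = -10.1°
I = V/|Z| = 204 mA
P = VI cos φ = 72.4 × 0.204 × cos(-10.1°) = 14.6 W

14.6 W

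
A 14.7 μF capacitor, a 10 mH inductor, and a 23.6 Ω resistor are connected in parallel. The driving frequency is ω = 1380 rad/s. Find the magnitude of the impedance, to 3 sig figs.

14.9 Ω

X_L = ωL = 13.8 Ω
X_C = 1/(ωC) = 49.3 Ω
Parallel: admittances add. Y = 1/R + 1/(jωL) + jωC
Y = (0.0424 − j0.0522) S
|Y| = 0.0672 S → |Z| = 1/|Y| = 14.9 Ω, ∠Z = −∠Y = 50.9°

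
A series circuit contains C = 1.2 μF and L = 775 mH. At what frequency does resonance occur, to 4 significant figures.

ω₀ = 1/√(LC) = 1/√(0.775 × 1.2e-06) = 1037 rad/s
f₀ = ω₀/(2π) = 165.0 Hz

165.0 Hz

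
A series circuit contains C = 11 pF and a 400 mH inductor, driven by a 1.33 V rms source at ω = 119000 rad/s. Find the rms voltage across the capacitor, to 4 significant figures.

X_L = ωL = 47600 Ω
X_C = 1/(ωC) = 763900 Ω
Net reactance X = X_L − X_C = -716300 Ω
Z = − j716300 Ω
|Z| = √(0² + 716300²) = 716300 Ω
I = V/|Z| = 1.857 μA
V_C = I·|Z_C| = 1.857e-06 × 763900 = 1.418 V

1.418 V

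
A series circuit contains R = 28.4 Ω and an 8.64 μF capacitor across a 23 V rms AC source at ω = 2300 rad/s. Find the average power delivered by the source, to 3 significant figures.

4.50 W

X_C = 1/(ωC) = 50.3 Ω
Z = 28.4 − j50.3 Ω
|Z| = √(28.4² + 50.3²) = 57.8 Ω
∠Z = arctan(-50.3/28.4) = -60.6°
I = V/|Z| = 398 mA
P = VI cos φ = 23 × 0.398 × cos(-60.6°) = 4.50 W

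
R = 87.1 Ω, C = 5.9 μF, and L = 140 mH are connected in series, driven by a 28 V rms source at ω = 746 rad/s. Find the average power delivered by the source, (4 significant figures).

3.014 W

X_L = ωL = 104.4 Ω
X_C = 1/(ωC) = 227.2 Ω
Net reactance X = X_L − X_C = -122.8 Ω
Z = 87.10 − j122.8 Ω
|Z| = √(87.10² + 122.8²) = 150.5 Ω
∠Z = arctan(-122.8/87.10) = -54.64°
I = V/|Z| = 186.0 mA
P = VI cos φ = 28 × 0.1860 × cos(-54.64°) = 3.014 W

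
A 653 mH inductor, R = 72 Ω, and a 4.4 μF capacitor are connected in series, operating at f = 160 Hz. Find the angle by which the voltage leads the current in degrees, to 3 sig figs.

80.5°

ω = 2πf = 1005 rad/s
X_L = ωL = 656 Ω
X_C = 1/(ωC) = 226 Ω
Net reactance X = X_L − X_C = 430 Ω
Z = 72.0 + j430 Ω
|Z| = √(72.0² + 430²) = 436 Ω
∠Z = arctan(430/72.0) = 80.5°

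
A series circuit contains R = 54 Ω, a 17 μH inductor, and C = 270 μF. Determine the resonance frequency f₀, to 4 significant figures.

2.349 kHz

ω₀ = 1/√(LC) = 1/√(1.7e-05 × 0.00027) = 14760 rad/s
f₀ = ω₀/(2π) = 2.349 kHz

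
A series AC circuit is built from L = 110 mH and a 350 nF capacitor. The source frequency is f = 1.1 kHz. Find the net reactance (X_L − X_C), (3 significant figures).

ω = 2πf = 6912 rad/s
X_L = ωL = 760 Ω
X_C = 1/(ωC) = 413 Ω
X = 760 − 413 = 347 Ω

347 Ω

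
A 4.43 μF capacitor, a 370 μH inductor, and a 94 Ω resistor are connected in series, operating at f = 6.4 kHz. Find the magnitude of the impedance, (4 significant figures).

94.46 Ω

ω = 2πf = 40210 rad/s
X_L = ωL = 14.88 Ω
X_C = 1/(ωC) = 5.614 Ω
Net reactance X = X_L − X_C = 9.265 Ω
Z = 94.00 + j9.265 Ω
|Z| = √(94.00² + 9.265²) = 94.46 Ω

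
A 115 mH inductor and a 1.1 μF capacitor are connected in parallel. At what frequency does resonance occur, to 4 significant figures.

447.5 Hz

ω₀ = 1/√(LC) = 1/√(0.115 × 1.1e-06) = 2812 rad/s
f₀ = ω₀/(2π) = 447.5 Hz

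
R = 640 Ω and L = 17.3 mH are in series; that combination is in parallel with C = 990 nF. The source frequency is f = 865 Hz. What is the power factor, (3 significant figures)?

ω = 2πf = 5435 rad/s
X_L = ωL = 94.0 Ω
X_C = 1/(ωC) = 186 Ω
Branch 1 (R+jX_L): Z₁ = 640 + j94.0 Ω, |Z₁| = 647 Ω
Branch 2 (−jX_C): Z₂ = −j186 Ω
Parallel: Z = Z₁Z₂/(Z₁+Z₂), |Z| = 186 Ω, ∠Z = -73.5°
cos φ = cos(-73.5°) = 0.284

0.284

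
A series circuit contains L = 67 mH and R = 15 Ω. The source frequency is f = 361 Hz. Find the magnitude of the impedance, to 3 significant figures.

ω = 2πf = 2268 rad/s
X_L = ωL = 152 Ω
Z = 15.0 + j152 Ω
|Z| = √(15.0² + 152²) = 153 Ω

153 Ω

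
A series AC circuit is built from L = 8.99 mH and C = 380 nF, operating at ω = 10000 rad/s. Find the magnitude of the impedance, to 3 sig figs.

X_L = ωL = 89.9 Ω
X_C = 1/(ωC) = 263 Ω
Net reactance X = X_L − X_C = -173 Ω
Z = − j173 Ω
|Z| = √(0² + 173²) = 173 Ω

173 Ω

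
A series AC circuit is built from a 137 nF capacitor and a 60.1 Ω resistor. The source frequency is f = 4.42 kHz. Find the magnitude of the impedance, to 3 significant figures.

270 Ω

ω = 2πf = 27770 rad/s
X_C = 1/(ωC) = 263 Ω
Z = 60.1 − j263 Ω
|Z| = √(60.1² + 263²) = 270 Ω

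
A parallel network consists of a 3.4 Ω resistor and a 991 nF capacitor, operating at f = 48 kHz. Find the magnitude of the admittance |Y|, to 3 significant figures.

419 mS

ω = 2πf = 301600 rad/s
X_C = 1/(ωC) = 3.35 Ω
Parallel: admittances add. Y = 1/R + jωC
Y = (0.294 + j0.299) S
|Y| = 0.419 S → |Z| = 1/|Y| = 2.38 Ω, ∠Z = −∠Y = -45.5°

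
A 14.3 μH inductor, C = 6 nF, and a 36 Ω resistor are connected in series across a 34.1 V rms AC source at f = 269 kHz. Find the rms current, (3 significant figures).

ω = 2πf = 1.69e+06 rad/s
X_L = ωL = 24.2 Ω
X_C = 1/(ωC) = 98.6 Ω
Net reactance X = X_L − X_C = -74.4 Ω
Z = 36.0 − j74.4 Ω
|Z| = √(36.0² + 74.4²) = 82.7 Ω
I = V/|Z| = 34.1/82.7 = 412 mA

412 mA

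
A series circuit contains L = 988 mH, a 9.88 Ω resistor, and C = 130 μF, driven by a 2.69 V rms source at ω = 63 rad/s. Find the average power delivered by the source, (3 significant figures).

X_L = ωL = 62.2 Ω
X_C = 1/(ωC) = 122 Ω
Net reactance X = X_L − X_C = -59.9 Ω
Z = 9.88 − j59.9 Ω
|Z| = √(9.88² + 59.9²) = 60.7 Ω
∠Z = arctan(-59.9/9.88) = -80.6°
I = V/|Z| = 44.3 mA
P = VI cos φ = 2.69 × 0.0443 × cos(-80.6°) = 19.4 mW

19.4 mW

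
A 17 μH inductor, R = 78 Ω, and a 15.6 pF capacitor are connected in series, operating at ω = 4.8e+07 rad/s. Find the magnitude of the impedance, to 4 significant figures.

525.3 Ω

X_L = ωL = 816.0 Ω
X_C = 1/(ωC) = 1335 Ω
Net reactance X = X_L − X_C = -519.5 Ω
Z = 78.00 − j519.5 Ω
|Z| = √(78.00² + 519.5²) = 525.3 Ω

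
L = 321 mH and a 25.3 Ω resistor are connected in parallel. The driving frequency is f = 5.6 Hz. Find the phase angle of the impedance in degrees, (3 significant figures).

65.9°

ω = 2πf = 35.19 rad/s
X_L = ωL = 11.3 Ω
Parallel: admittances add. Y = 1/R + 1/(jωL)
Y = (0.0395 − j0.0885) S
|Y| = 0.0970 S → |Z| = 1/|Y| = 10.3 Ω, ∠Z = −∠Y = 65.9°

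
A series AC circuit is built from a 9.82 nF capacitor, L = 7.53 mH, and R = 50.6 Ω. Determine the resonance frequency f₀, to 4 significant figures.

18.51 kHz

ω₀ = 1/√(LC) = 1/√(0.00753 × 9.82e-09) = 116300 rad/s
f₀ = ω₀/(2π) = 18.51 kHz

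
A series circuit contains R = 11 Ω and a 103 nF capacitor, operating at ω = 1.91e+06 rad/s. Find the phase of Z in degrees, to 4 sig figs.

-24.80°

X_C = 1/(ωC) = 5.083 Ω
Z = 11.00 − j5.083 Ω
|Z| = √(11.00² + 5.083²) = 12.12 Ω
∠Z = arctan(-5.083/11.00) = -24.80°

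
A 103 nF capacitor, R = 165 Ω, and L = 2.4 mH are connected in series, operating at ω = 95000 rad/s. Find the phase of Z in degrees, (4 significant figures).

37.32°

X_L = ωL = 228.0 Ω
X_C = 1/(ωC) = 102.2 Ω
Net reactance X = X_L − X_C = 125.8 Ω
Z = 165.0 + j125.8 Ω
|Z| = √(165.0² + 125.8²) = 207.5 Ω
∠Z = arctan(125.8/165.0) = 37.32°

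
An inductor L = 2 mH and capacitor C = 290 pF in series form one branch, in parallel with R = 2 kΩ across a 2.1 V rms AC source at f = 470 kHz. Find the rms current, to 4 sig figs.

1.140 mA

ω = 2πf = 2.953e+06 rad/s
X_L = ωL = 5906 Ω
X_C = 1/(ωC) = 1168 Ω
Branch 1: Z₁ = R = 2000 Ω
Branch 2 (series LC): Z₂ = j(X_L − X_C) = j4739 Ω
Parallel: Z = Z₁Z₂/(Z₁+Z₂), |Z| = 1843 Ω, ∠Z = 22.88°
I = V/|Z| = 2.1/1843 = 1.140 mA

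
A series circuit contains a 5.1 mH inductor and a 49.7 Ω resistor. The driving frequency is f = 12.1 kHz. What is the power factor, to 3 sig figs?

ω = 2πf = 76030 rad/s
X_L = ωL = 388 Ω
Z = 49.7 + j388 Ω
|Z| = √(49.7² + 388²) = 391 Ω
∠Z = arctan(388/49.7) = 82.7°
cos φ = cos(82.7°) = 0.127

0.127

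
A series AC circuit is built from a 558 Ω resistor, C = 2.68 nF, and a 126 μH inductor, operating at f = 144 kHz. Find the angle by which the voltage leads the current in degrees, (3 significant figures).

ω = 2πf = 904800 rad/s
X_L = ωL = 114 Ω
X_C = 1/(ωC) = 412 Ω
Net reactance X = X_L − X_C = -298 Ω
Z = 558 − j298 Ω
|Z| = √(558² + 298²) = 633 Ω
∠Z = arctan(-298/558) = -28.1°

-28.1°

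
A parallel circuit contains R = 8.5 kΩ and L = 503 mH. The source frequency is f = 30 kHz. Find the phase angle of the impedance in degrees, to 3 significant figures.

ω = 2πf = 188500 rad/s
X_L = ωL = 94800 Ω
Parallel: admittances add. Y = 1/R + 1/(jωL)
Y = (0.000118 − j1.05e-05) S
|Y| = 0.000118 S → |Z| = 1/|Y| = 8470 Ω, ∠Z = −∠Y = 5.12°

5.12°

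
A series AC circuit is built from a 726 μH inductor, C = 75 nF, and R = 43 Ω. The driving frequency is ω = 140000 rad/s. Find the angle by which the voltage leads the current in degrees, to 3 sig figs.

8.47°

X_L = ωL = 102 Ω
X_C = 1/(ωC) = 95.2 Ω
Net reactance X = X_L − X_C = 6.40 Ω
Z = 43.0 + j6.40 Ω
|Z| = √(43.0² + 6.40²) = 43.5 Ω
∠Z = arctan(6.40/43.0) = 8.47°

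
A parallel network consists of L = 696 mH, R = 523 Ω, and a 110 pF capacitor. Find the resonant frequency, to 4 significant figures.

ω₀ = 1/√(LC) = 1/√(0.696 × 1.1e-10) = 114300 rad/s
f₀ = ω₀/(2π) = 18.19 kHz

18.19 kHz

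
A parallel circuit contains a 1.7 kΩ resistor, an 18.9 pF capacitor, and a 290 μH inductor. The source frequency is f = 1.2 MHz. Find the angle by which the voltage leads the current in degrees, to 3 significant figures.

28.2°

ω = 2πf = 7.54e+06 rad/s
X_L = ωL = 2190 Ω
X_C = 1/(ωC) = 7020 Ω
Parallel: admittances add. Y = 1/R + 1/(jωL) + jωC
Y = (0.000588 − j0.000315) S
|Y| = 0.000667 S → |Z| = 1/|Y| = 1500 Ω, ∠Z = −∠Y = 28.2°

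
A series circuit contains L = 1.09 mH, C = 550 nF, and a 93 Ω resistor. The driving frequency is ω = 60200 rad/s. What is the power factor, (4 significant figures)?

X_L = ωL = 65.62 Ω
X_C = 1/(ωC) = 30.20 Ω
Net reactance X = X_L − X_C = 35.42 Ω
Z = 93.00 + j35.42 Ω
|Z| = √(93.00² + 35.42²) = 99.52 Ω
∠Z = arctan(35.42/93.00) = 20.85°
cos φ = cos(20.85°) = 0.9345

0.9345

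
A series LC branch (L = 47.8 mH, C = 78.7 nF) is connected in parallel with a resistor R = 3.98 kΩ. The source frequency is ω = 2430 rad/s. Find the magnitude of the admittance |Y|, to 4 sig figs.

X_L = ωL = 116.2 Ω
X_C = 1/(ωC) = 5229 Ω
Branch 1: Z₁ = R = 3980 Ω
Branch 2 (series LC): Z₂ = j(X_L − X_C) = −j5113 Ω
Parallel: Z = Z₁Z₂/(Z₁+Z₂), |Z| = 3141 Ω, ∠Z = -37.90°
|Y| = 1/|Z| = 318.4 μS

318.4 μS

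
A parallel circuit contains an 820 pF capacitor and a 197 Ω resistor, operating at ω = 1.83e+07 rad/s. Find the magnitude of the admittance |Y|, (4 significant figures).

X_C = 1/(ωC) = 66.64 Ω
Parallel: admittances add. Y = 1/R + jωC
Y = (0.005076 + j0.01501) S
|Y| = 0.01584 S → |Z| = 1/|Y| = 63.13 Ω, ∠Z = −∠Y = -71.31°

15.84 mS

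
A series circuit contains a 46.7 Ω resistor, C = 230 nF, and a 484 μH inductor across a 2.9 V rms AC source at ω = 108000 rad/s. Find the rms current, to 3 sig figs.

X_L = ωL = 52.3 Ω
X_C = 1/(ωC) = 40.3 Ω
Net reactance X = X_L − X_C = 12.0 Ω
Z = 46.7 + j12.0 Ω
|Z| = √(46.7² + 12.0²) = 48.2 Ω
I = V/|Z| = 2.9/48.2 = 60.1 mA

60.1 mA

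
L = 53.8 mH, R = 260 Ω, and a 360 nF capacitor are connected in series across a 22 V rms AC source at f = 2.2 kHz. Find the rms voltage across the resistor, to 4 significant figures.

ω = 2πf = 13820 rad/s
X_L = ωL = 743.7 Ω
X_C = 1/(ωC) = 201.0 Ω
Net reactance X = X_L − X_C = 542.7 Ω
Z = 260.0 + j542.7 Ω
|Z| = √(260.0² + 542.7²) = 601.8 Ω
I = V/|Z| = 36.56 mA
V_R = I·|Z_R| = 0.03656 × 260.0 = 9.505 V

9.505 V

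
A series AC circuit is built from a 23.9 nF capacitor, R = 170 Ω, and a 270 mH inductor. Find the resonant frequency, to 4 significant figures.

1.981 kHz

ω₀ = 1/√(LC) = 1/√(0.27 × 2.39e-08) = 12450 rad/s
f₀ = ω₀/(2π) = 1.981 kHz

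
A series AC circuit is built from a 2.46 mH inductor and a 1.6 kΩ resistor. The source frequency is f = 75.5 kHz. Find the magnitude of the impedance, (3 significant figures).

1980 Ω

ω = 2πf = 474400 rad/s
X_L = ωL = 1170 Ω
Z = 1600 + j1170 Ω
|Z| = √(1600² + 1170²) = 1980 Ω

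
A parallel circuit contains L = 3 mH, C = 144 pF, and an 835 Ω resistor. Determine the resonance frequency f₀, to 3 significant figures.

242 kHz

ω₀ = 1/√(LC) = 1/√(0.003 × 1.44e-10) = 1.521e+06 rad/s
f₀ = ω₀/(2π) = 242 kHz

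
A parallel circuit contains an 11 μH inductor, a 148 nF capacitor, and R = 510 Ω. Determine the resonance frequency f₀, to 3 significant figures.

125 kHz

ω₀ = 1/√(LC) = 1/√(1.1e-05 × 1.48e-07) = 783700 rad/s
f₀ = ω₀/(2π) = 125 kHz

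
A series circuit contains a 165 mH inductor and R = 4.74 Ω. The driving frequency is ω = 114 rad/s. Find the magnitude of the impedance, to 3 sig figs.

X_L = ωL = 18.8 Ω
Z = 4.74 + j18.8 Ω
|Z| = √(4.74² + 18.8²) = 19.4 Ω

19.4 Ω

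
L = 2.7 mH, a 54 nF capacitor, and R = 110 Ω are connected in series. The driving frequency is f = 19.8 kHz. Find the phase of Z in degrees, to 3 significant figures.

ω = 2πf = 124400 rad/s
X_L = ωL = 336 Ω
X_C = 1/(ωC) = 149 Ω
Net reactance X = X_L − X_C = 187 Ω
Z = 110 + j187 Ω
|Z| = √(110² + 187²) = 217 Ω
∠Z = arctan(187/110) = 59.5°

59.5°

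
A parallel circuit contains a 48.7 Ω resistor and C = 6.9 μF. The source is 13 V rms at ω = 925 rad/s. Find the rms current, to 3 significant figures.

X_C = 1/(ωC) = 157 Ω
Parallel: admittances add. Y = 1/R + jωC
Y = (0.0205 + j0.00638) S
|Y| = 0.0215 S → |Z| = 1/|Y| = 46.5 Ω, ∠Z = −∠Y = -17.3°
I = V/|Z| = 13/46.5 = 280 mA

280 mA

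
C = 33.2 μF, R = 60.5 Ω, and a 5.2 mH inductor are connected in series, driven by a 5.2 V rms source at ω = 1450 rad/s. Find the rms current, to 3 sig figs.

84.0 mA

X_L = ωL = 7.54 Ω
X_C = 1/(ωC) = 20.8 Ω
Net reactance X = X_L − X_C = -13.2 Ω
Z = 60.5 − j13.2 Ω
|Z| = √(60.5² + 13.2²) = 61.9 Ω
I = V/|Z| = 5.2/61.9 = 84.0 mA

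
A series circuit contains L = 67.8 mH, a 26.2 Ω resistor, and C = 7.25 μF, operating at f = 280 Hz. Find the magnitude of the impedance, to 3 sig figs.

48.6 Ω

ω = 2πf = 1759 rad/s
X_L = ωL = 119 Ω
X_C = 1/(ωC) = 78.4 Ω
Net reactance X = X_L − X_C = 40.9 Ω
Z = 26.2 + j40.9 Ω
|Z| = √(26.2² + 40.9²) = 48.6 Ω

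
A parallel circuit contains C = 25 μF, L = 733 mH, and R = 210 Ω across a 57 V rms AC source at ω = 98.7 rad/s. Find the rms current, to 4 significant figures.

X_L = ωL = 72.35 Ω
X_C = 1/(ωC) = 405.3 Ω
Parallel: admittances add. Y = 1/R + 1/(jωL) + jωC
Y = (0.004762 − j0.01135) S
|Y| = 0.01231 S → |Z| = 1/|Y| = 81.22 Ω, ∠Z = −∠Y = 67.25°
I = V/|Z| = 57/81.22 = 701.8 mA

701.8 mA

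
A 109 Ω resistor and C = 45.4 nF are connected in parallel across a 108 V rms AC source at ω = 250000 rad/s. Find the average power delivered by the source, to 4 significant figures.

107.0 W

X_C = 1/(ωC) = 88.11 Ω
Parallel: admittances add. Y = 1/R + jωC
Y = (0.009174 + j0.01135) S
|Y| = 0.01459 S → |Z| = 1/|Y| = 68.52 Ω, ∠Z = −∠Y = -51.05°
I = V/|Z| = 1.576 A
P = VI cos φ = 108 × 1.576 × cos(-51.05°) = 107.0 W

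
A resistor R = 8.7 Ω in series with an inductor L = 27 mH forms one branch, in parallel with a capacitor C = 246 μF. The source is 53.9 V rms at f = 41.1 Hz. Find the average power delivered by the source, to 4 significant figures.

ω = 2πf = 258.2 rad/s
X_L = ωL = 6.972 Ω
X_C = 1/(ωC) = 15.74 Ω
Branch 1 (R+jX_L): Z₁ = 8.700 + j6.972 Ω, |Z₁| = 11.15 Ω
Branch 2 (−jX_C): Z₂ = −j15.74 Ω
Parallel: Z = Z₁Z₂/(Z₁+Z₂), |Z| = 14.21 Ω, ∠Z = -6.064°
I = V/|Z| = 3.794 A
P = VI cos φ = 53.9 × 3.794 × cos(-6.064°) = 203.3 W

203.3 W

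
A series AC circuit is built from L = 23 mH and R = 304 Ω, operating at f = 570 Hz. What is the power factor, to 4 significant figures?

ω = 2πf = 3581 rad/s
X_L = ωL = 82.37 Ω
Z = 304.0 + j82.37 Ω
|Z| = √(304.0² + 82.37²) = 315.0 Ω
∠Z = arctan(82.37/304.0) = 15.16°
cos φ = cos(15.16°) = 0.9652

0.9652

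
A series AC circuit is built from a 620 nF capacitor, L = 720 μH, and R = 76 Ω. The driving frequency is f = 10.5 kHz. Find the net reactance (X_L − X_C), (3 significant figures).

ω = 2πf = 65970 rad/s
X_L = ωL = 47.5 Ω
X_C = 1/(ωC) = 24.4 Ω
X = 47.5 − 24.4 = 23.1 Ω

23.1 Ω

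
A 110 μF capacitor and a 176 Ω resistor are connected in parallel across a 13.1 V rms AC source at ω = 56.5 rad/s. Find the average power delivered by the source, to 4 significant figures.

975.1 mW

X_C = 1/(ωC) = 160.9 Ω
Parallel: admittances add. Y = 1/R + jωC
Y = (0.005682 + j0.006215) S
|Y| = 0.008421 S → |Z| = 1/|Y| = 118.8 Ω, ∠Z = −∠Y = -47.57°
I = V/|Z| = 110.3 mA
P = VI cos φ = 13.1 × 0.1103 × cos(-47.57°) = 975.1 mW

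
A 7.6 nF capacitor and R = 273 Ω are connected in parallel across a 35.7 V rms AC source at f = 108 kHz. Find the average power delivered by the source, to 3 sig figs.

ω = 2πf = 678600 rad/s
X_C = 1/(ωC) = 194 Ω
Parallel: admittances add. Y = 1/R + jωC
Y = (0.00366 + j0.00516) S
|Y| = 0.00633 S → |Z| = 1/|Y| = 158 Ω, ∠Z = −∠Y = -54.6°
I = V/|Z| = 226 mA
P = VI cos φ = 35.7 × 0.226 × cos(-54.6°) = 4.67 W

4.67 W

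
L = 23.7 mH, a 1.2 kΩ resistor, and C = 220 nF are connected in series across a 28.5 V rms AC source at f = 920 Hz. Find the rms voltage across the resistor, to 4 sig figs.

25.07 V

ω = 2πf = 5781 rad/s
X_L = ωL = 137.0 Ω
X_C = 1/(ωC) = 786.3 Ω
Net reactance X = X_L − X_C = -649.3 Ω
Z = 1200 − j649.3 Ω
|Z| = √(1200² + 649.3²) = 1364 Ω
I = V/|Z| = 20.89 mA
V_R = I·|Z_R| = 0.02089 × 1200 = 25.07 V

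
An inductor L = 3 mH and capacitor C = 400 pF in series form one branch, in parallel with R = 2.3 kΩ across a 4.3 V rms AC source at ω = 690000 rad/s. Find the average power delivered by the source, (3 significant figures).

X_L = ωL = 2070 Ω
X_C = 1/(ωC) = 3620 Ω
Branch 1: Z₁ = R = 2300 Ω
Branch 2 (series LC): Z₂ = j(X_L − X_C) = −j1550 Ω
Parallel: Z = Z₁Z₂/(Z₁+Z₂), |Z| = 1290 Ω, ∠Z = -56.0°
I = V/|Z| = 3.34 mA
P = VI cos φ = 4.3 × 0.00334 × cos(-56.0°) = 8.04 mW

8.04 mW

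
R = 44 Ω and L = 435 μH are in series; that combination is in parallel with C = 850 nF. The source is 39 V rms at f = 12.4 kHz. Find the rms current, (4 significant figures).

2.225 A

ω = 2πf = 77910 rad/s
X_L = ωL = 33.89 Ω
X_C = 1/(ωC) = 15.10 Ω
Branch 1 (R+jX_L): Z₁ = 44.00 + j33.89 Ω, |Z₁| = 55.54 Ω
Branch 2 (−jX_C): Z₂ = −j15.10 Ω
Parallel: Z = Z₁Z₂/(Z₁+Z₂), |Z| = 17.53 Ω, ∠Z = -75.52°
I = V/|Z| = 39/17.53 = 2.225 A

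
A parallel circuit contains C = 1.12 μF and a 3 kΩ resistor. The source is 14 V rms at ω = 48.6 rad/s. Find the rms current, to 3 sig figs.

4.73 mA

X_C = 1/(ωC) = 18400 Ω
Parallel: admittances add. Y = 1/R + jωC
Y = (0.000333 + j5.44e-05) S
|Y| = 0.000338 S → |Z| = 1/|Y| = 2960 Ω, ∠Z = −∠Y = -9.27°
I = V/|Z| = 14/2960 = 4.73 mA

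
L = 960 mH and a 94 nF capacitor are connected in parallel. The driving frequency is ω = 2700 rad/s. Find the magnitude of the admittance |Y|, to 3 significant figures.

X_L = ωL = 2590 Ω
X_C = 1/(ωC) = 3940 Ω
Parallel: admittances add. Y = 1/(jωL) + jωC
Y = (0 − j0.000132) S
|Y| = 0.000132 S → |Z| = 1/|Y| = 7580 Ω, ∠Z = −∠Y = 90.0°

132 μS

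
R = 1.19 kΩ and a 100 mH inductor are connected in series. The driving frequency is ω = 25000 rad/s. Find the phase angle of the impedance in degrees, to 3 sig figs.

64.5°

X_L = ωL = 2500 Ω
Z = 1190 + j2500 Ω
|Z| = √(1190² + 2500²) = 2770 Ω
∠Z = arctan(2500/1190) = 64.5°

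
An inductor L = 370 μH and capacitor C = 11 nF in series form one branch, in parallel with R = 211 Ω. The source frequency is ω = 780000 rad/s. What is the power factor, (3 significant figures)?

X_L = ωL = 289 Ω
X_C = 1/(ωC) = 117 Ω
Branch 1: Z₁ = R = 211 Ω
Branch 2 (series LC): Z₂ = j(X_L − X_C) = j172 Ω
Parallel: Z = Z₁Z₂/(Z₁+Z₂), |Z| = 133 Ω, ∠Z = 50.8°
cos φ = cos(50.8°) = 0.632

0.632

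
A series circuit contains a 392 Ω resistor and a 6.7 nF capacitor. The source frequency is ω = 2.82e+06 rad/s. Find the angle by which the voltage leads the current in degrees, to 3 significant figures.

-7.69°

X_C = 1/(ωC) = 52.9 Ω
Z = 392 − j52.9 Ω
|Z| = √(392² + 52.9²) = 396 Ω
∠Z = arctan(-52.9/392) = -7.69°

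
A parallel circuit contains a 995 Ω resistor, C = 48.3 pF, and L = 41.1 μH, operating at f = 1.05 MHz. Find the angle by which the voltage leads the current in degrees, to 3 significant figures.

73.4°

ω = 2πf = 6.597e+06 rad/s
X_L = ωL = 271 Ω
X_C = 1/(ωC) = 3140 Ω
Parallel: admittances add. Y = 1/R + 1/(jωL) + jωC
Y = (0.00101 − j0.00337) S
|Y| = 0.00352 S → |Z| = 1/|Y| = 284 Ω, ∠Z = −∠Y = 73.4°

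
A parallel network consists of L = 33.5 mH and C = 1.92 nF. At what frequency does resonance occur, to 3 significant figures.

ω₀ = 1/√(LC) = 1/√(0.0335 × 1.92e-09) = 124700 rad/s
f₀ = ω₀/(2π) = 19.8 kHz

19.8 kHz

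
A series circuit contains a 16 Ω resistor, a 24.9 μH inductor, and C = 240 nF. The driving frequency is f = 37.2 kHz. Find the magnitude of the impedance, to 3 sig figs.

20.0 Ω

ω = 2πf = 233700 rad/s
X_L = ωL = 5.82 Ω
X_C = 1/(ωC) = 17.8 Ω
Net reactance X = X_L − X_C = -12.0 Ω
Z = 16.0 − j12.0 Ω
|Z| = √(16.0² + 12.0²) = 20.0 Ω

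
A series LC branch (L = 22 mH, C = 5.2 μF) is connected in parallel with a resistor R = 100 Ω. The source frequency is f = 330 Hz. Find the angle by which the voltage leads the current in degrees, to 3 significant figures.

ω = 2πf = 2073 rad/s
X_L = ωL = 45.6 Ω
X_C = 1/(ωC) = 92.7 Ω
Branch 1: Z₁ = R = 100 Ω
Branch 2 (series LC): Z₂ = j(X_L − X_C) = −j47.1 Ω
Parallel: Z = Z₁Z₂/(Z₁+Z₂), |Z| = 42.6 Ω, ∠Z = -64.8°

-64.8°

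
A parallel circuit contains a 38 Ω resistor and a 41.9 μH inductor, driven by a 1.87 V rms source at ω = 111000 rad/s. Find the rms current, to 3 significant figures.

X_L = ωL = 4.65 Ω
Parallel: admittances add. Y = 1/R + 1/(jωL)
Y = (0.0263 − j0.215) S
|Y| = 0.217 S → |Z| = 1/|Y| = 4.62 Ω, ∠Z = −∠Y = 83.0°
I = V/|Z| = 1.87/4.62 = 405 mA

405 mA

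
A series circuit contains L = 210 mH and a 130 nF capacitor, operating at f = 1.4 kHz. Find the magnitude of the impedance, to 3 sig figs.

ω = 2πf = 8796 rad/s
X_L = ωL = 1850 Ω
X_C = 1/(ωC) = 874 Ω
Net reactance X = X_L − X_C = 973 Ω
Z = j973 Ω
|Z| = √(0² + 973²) = 973 Ω

973 Ω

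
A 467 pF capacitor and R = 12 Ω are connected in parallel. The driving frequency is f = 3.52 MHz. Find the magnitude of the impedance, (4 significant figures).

11.91 Ω

ω = 2πf = 2.212e+07 rad/s
X_C = 1/(ωC) = 96.82 Ω
Parallel: admittances add. Y = 1/R + jωC
Y = (0.08333 + j0.01033) S
|Y| = 0.08397 S → |Z| = 1/|Y| = 11.91 Ω, ∠Z = −∠Y = -7.065°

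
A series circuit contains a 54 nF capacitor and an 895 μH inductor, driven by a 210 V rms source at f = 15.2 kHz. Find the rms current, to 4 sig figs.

1.937 A

ω = 2πf = 95500 rad/s
X_L = ωL = 85.48 Ω
X_C = 1/(ωC) = 193.9 Ω
Net reactance X = X_L − X_C = -108.4 Ω
Z = − j108.4 Ω
|Z| = √(0² + 108.4²) = 108.4 Ω
I = V/|Z| = 210/108.4 = 1.937 A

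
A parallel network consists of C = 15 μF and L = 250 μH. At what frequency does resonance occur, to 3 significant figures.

ω₀ = 1/√(LC) = 1/√(0.00025 × 1.5e-05) = 16330 rad/s
f₀ = ω₀/(2π) = 2.60 kHz

2.60 kHz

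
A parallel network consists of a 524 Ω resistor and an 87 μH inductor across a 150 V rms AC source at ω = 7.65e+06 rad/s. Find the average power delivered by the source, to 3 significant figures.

X_L = ωL = 666 Ω
Parallel: admittances add. Y = 1/R + 1/(jωL)
Y = (0.00191 − j0.00150) S
|Y| = 0.00243 S → |Z| = 1/|Y| = 412 Ω, ∠Z = −∠Y = 38.2°
I = V/|Z| = 364 mA
P = VI cos φ = 150 × 0.364 × cos(38.2°) = 42.9 W

42.9 W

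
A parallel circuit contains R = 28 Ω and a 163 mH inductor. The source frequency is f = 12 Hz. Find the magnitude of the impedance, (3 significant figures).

11.3 Ω

ω = 2πf = 75.40 rad/s
X_L = ωL = 12.3 Ω
Parallel: admittances add. Y = 1/R + 1/(jωL)
Y = (0.0357 − j0.0814) S
|Y| = 0.0889 S → |Z| = 1/|Y| = 11.3 Ω, ∠Z = −∠Y = 66.3°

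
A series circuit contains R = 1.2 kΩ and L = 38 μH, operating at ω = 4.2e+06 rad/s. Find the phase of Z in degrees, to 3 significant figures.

X_L = ωL = 160 Ω
Z = 1200 + j160 Ω
|Z| = √(1200² + 160²) = 1210 Ω
∠Z = arctan(160/1200) = 7.58°

7.58°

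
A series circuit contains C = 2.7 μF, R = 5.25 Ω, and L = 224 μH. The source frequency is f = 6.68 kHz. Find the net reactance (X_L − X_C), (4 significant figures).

0.5774 Ω

ω = 2πf = 41970 rad/s
X_L = ωL = 9.402 Ω
X_C = 1/(ωC) = 8.824 Ω
X = 9.402 − 8.824 = 0.5774 Ω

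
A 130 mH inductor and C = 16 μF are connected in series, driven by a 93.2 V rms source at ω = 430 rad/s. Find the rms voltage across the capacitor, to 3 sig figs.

151 V

X_L = ωL = 55.9 Ω
X_C = 1/(ωC) = 145 Ω
Net reactance X = X_L − X_C = -89.4 Ω
Z = − j89.4 Ω
|Z| = √(0² + 89.4²) = 89.4 Ω
I = V/|Z| = 1.04 A
V_C = I·|Z_C| = 1.04 × 145 = 151 V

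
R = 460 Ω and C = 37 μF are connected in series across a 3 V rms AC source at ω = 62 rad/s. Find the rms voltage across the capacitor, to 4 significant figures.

X_C = 1/(ωC) = 435.9 Ω
Z = 460.0 − j435.9 Ω
|Z| = √(460.0² + 435.9²) = 633.7 Ω
I = V/|Z| = 4.734 mA
V_C = I·|Z_C| = 0.004734 × 435.9 = 2.064 V

2.064 V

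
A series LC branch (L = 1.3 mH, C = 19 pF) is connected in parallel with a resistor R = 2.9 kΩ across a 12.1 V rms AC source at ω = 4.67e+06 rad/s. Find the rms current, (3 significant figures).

4.78 mA

X_L = ωL = 6070 Ω
X_C = 1/(ωC) = 11300 Ω
Branch 1: Z₁ = R = 2900 Ω
Branch 2 (series LC): Z₂ = j(X_L − X_C) = −j5200 Ω
Parallel: Z = Z₁Z₂/(Z₁+Z₂), |Z| = 2530 Ω, ∠Z = -29.2°
I = V/|Z| = 12.1/2530 = 4.78 mA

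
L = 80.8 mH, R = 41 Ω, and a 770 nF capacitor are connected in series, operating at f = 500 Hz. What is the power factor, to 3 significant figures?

0.249

ω = 2πf = 3142 rad/s
X_L = ωL = 254 Ω
X_C = 1/(ωC) = 413 Ω
Net reactance X = X_L − X_C = -160 Ω
Z = 41.0 − j160 Ω
|Z| = √(41.0² + 160²) = 165 Ω
∠Z = arctan(-160/41.0) = -75.6°
cos φ = cos(-75.6°) = 0.249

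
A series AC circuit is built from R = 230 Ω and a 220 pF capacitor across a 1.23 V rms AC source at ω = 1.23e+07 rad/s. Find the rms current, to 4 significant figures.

X_C = 1/(ωC) = 369.5 Ω
Z = 230.0 − j369.5 Ω
|Z| = √(230.0² + 369.5²) = 435.3 Ω
I = V/|Z| = 1.23/435.3 = 2.826 mA

2.826 mA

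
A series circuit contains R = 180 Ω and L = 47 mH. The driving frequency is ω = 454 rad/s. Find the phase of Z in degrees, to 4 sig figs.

6.761°

X_L = ωL = 21.34 Ω
Z = 180.0 + j21.34 Ω
|Z| = √(180.0² + 21.34²) = 181.3 Ω
∠Z = arctan(21.34/180.0) = 6.761°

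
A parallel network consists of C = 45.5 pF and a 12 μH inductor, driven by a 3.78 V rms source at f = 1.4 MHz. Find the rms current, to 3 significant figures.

ω = 2πf = 8.796e+06 rad/s
X_L = ωL = 106 Ω
X_C = 1/(ωC) = 2500 Ω
Parallel: admittances add. Y = 1/(jωL) + jωC
Y = (0 − j0.00907) S
|Y| = 0.00907 S → |Z| = 1/|Y| = 110 Ω, ∠Z = −∠Y = 90.0°
I = V/|Z| = 3.78/110 = 34.3 mA

34.3 mA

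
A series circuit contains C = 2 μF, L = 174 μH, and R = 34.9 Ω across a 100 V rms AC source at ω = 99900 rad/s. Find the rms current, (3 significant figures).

2.70 A

X_L = ωL = 17.4 Ω
X_C = 1/(ωC) = 5.01 Ω
Net reactance X = X_L − X_C = 12.4 Ω
Z = 34.9 + j12.4 Ω
|Z| = √(34.9² + 12.4²) = 37.0 Ω
I = V/|Z| = 100/37.0 = 2.70 A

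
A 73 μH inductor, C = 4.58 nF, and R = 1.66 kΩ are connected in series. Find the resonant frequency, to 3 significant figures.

275 kHz

ω₀ = 1/√(LC) = 1/√(7.3e-05 × 4.58e-09) = 1.729e+06 rad/s
f₀ = ω₀/(2π) = 275 kHz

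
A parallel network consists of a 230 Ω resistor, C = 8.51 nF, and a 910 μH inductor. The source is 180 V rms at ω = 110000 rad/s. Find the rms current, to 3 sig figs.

1.81 A

X_L = ωL = 100 Ω
X_C = 1/(ωC) = 1070 Ω
Parallel: admittances add. Y = 1/R + 1/(jωL) + jωC
Y = (0.00435 − j0.00905) S
|Y| = 0.0100 S → |Z| = 1/|Y| = 99.6 Ω, ∠Z = −∠Y = 64.3°
I = V/|Z| = 180/99.6 = 1.81 A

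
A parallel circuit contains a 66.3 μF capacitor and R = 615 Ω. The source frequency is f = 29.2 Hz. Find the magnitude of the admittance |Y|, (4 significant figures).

12.27 mS

ω = 2πf = 183.5 rad/s
X_C = 1/(ωC) = 82.21 Ω
Parallel: admittances add. Y = 1/R + jωC
Y = (0.001626 + j0.01216) S
|Y| = 0.01227 S → |Z| = 1/|Y| = 81.49 Ω, ∠Z = −∠Y = -82.39°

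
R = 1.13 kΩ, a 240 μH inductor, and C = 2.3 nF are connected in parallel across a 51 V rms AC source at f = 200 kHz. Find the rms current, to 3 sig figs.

ω = 2πf = 1.257e+06 rad/s
X_L = ωL = 302 Ω
X_C = 1/(ωC) = 346 Ω
Parallel: admittances add. Y = 1/R + 1/(jωL) + jωC
Y = (0.000885 − j0.000425) S
|Y| = 0.000982 S → |Z| = 1/|Y| = 1020 Ω, ∠Z = −∠Y = 25.7°
I = V/|Z| = 51/1020 = 50.1 mA

50.1 mA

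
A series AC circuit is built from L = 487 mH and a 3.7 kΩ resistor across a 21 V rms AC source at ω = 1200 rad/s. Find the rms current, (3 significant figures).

X_L = ωL = 584 Ω
Z = 3700 + j584 Ω
|Z| = √(3700² + 584²) = 3750 Ω
I = V/|Z| = 21/3750 = 5.61 mA

5.61 mA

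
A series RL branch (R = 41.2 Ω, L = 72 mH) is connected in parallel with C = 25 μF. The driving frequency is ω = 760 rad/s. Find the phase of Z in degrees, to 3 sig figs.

X_L = ωL = 54.7 Ω
X_C = 1/(ωC) = 52.6 Ω
Branch 1 (R+jX_L): Z₁ = 41.2 + j54.7 Ω, |Z₁| = 68.5 Ω
Branch 2 (−jX_C): Z₂ = −j52.6 Ω
Parallel: Z = Z₁Z₂/(Z₁+Z₂), |Z| = 87.4 Ω, ∠Z = -39.9°

-39.9°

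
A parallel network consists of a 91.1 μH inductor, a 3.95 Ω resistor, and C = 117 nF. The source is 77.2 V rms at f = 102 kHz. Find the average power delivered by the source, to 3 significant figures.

ω = 2πf = 640900 rad/s
X_L = ωL = 58.4 Ω
X_C = 1/(ωC) = 13.3 Ω
Parallel: admittances add. Y = 1/R + 1/(jωL) + jωC
Y = (0.253 + j0.0579) S
|Y| = 0.260 S → |Z| = 1/|Y| = 3.85 Ω, ∠Z = −∠Y = -12.9°
I = V/|Z| = 20.0 A
P = VI cos φ = 77.2 × 20.0 × cos(-12.9°) = 1.51 kW

1.51 kW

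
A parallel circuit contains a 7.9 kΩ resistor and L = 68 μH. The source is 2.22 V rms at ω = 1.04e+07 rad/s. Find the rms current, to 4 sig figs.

3.152 mA

X_L = ωL = 707.2 Ω
Parallel: admittances add. Y = 1/R + 1/(jωL)
Y = (0.0001266 − j0.001414) S
|Y| = 0.001420 S → |Z| = 1/|Y| = 704.4 Ω, ∠Z = −∠Y = 84.88°
I = V/|Z| = 2.22/704.4 = 3.152 mA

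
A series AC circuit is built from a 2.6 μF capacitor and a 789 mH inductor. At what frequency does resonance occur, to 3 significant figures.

111 Hz

ω₀ = 1/√(LC) = 1/√(0.789 × 2.6e-06) = 698.2 rad/s
f₀ = ω₀/(2π) = 111 Hz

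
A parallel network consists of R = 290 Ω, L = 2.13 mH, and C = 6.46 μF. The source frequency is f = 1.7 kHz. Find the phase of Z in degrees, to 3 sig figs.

-82.2°

ω = 2πf = 10680 rad/s
X_L = ωL = 22.8 Ω
X_C = 1/(ωC) = 14.5 Ω
Parallel: admittances add. Y = 1/R + 1/(jωL) + jωC
Y = (0.00345 + j0.0250) S
|Y| = 0.0253 S → |Z| = 1/|Y| = 39.5 Ω, ∠Z = −∠Y = -82.2°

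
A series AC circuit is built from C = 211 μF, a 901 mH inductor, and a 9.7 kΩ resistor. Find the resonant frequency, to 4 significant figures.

ω₀ = 1/√(LC) = 1/√(0.901 × 0.000211) = 72.53 rad/s
f₀ = ω₀/(2π) = 11.54 Hz

11.54 Hz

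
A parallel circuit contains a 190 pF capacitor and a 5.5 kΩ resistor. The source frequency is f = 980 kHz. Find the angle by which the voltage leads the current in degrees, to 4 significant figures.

ω = 2πf = 6.158e+06 rad/s
X_C = 1/(ωC) = 854.8 Ω
Parallel: admittances add. Y = 1/R + jωC
Y = (0.0001818 + j0.001170) S
|Y| = 0.001184 S → |Z| = 1/|Y| = 844.6 Ω, ∠Z = −∠Y = -81.17°

-81.17°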